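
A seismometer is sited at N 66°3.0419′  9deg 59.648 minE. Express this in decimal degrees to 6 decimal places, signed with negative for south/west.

66.050698, 9.994133

Lat: 3.0419′ = 0.050698°; total 66.0506983
N ⇒ keep positive
Longitude: 9 + 59.648/60 = 9.9941333
E → positive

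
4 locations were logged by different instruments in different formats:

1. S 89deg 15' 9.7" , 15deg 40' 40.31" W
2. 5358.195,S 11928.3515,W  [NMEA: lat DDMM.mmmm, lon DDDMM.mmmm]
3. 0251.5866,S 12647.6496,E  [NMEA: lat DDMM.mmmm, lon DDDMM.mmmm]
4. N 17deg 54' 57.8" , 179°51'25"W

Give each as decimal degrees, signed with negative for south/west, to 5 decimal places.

1. -89.25269, -15.67786
2. -53.96992, -119.47253
3. -2.85978, 126.79416
4. 17.91606, -179.85694

Point 1:
  φ: 15′ + 9.7″ = 15.16167′; 89 + 15.16167/60 = 89.252694
  hemisphere S, so the sign is −
  Longitude: 15 + 40/60 + 40.31/3600 = 15.677864
  W → negative
Point 2:
  φ: degrees = first 2 digits = 53, minutes = 58.195; 53 + 58.195/60 = 53.969917
  hemisphere S, so the sign is −
  Longitude: degrees = first 3 digits = 119, minutes = 28.3515; 119 + 28.3515/60 = 119.472525
  W → negative
Point 3:
  Latitude: split at 2 digits → 02° and 51.5866′; 2 + 51.5866/60 = 2.859777
  S → negative
  Longitude: split at 3 digits → 126° and 47.6496′; 126 + 47.6496/60 = 126.794160
  E → positive
Point 4:
  φ: 17 + 54/60 + 57.8/3600 = 17.916056
  N ⇒ keep positive
  Longitude: 51′ + 25″ = 51.41667′; 179 + 51.41667/60 = 179.856944
  W ⇒ negate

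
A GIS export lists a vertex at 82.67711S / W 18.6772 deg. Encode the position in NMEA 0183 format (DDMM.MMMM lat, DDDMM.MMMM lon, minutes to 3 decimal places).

8240.627,S / 01840.632,W

Latitude: minutes = (82.677110 − 82) × 60 = 40.62660
Lon: fractional part 0.677200 → 40.63200 minutes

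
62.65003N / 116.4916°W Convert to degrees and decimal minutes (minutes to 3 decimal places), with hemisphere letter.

62° 39.002′ N, 116° 29.496′ W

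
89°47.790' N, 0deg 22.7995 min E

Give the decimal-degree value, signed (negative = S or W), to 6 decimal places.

89.796500, 0.379992

φ: 47.79′ = 0.796500°; total 89.7965000
N ⇒ keep positive
Longitude: 0 + 22.7995/60 = 0.3799917
E → positive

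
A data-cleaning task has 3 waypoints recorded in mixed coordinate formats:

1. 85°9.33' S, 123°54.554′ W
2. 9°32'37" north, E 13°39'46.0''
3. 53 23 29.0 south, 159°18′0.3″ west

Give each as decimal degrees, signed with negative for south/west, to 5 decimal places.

1. -85.15550, -123.90923
2. 9.54361, 13.66278
3. -53.39139, -159.30008

Point 1:
  Lat: 85 + 9.33/60 = 85.155500
  hemisphere S, so the sign is −
  Longitude: 123 + 54.554/60 = 123.909233
  W → negative
Point 2:
  φ: 9° + 32/60 + 37/3600 = 9 + 0.533333 + 0.010278 = 9.543611
  N ⇒ keep positive
  λ: 13 + 39/60 + 46/3600 = 13.662778
  E ⇒ keep positive
Point 3:
  φ: 53° + 23/60 + 29/3600 = 53 + 0.383333 + 0.008056 = 53.391389
  S → negative
  Lon: 159 + 18/60 + 0.3/3600 = 159.300083
  W → negative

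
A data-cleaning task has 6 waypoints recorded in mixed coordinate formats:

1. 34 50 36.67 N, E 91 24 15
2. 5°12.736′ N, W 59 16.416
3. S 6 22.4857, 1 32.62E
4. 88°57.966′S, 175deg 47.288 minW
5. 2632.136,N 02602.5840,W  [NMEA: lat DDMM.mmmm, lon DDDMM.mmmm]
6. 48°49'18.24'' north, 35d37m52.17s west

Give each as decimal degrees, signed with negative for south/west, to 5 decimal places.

1. 34.84352, 91.40417
2. 5.21227, -59.27360
3. -6.37476, 1.54367
4. -88.96610, -175.78813
5. 26.53560, -26.04307
6. 48.82173, -35.63116

Point 1:
  Lat: 34 + 50/60 + 36.67/3600 = 34.843519
  N ⇒ keep positive
  Lon: 24′ + 15″ = 24.25000′; 91 + 24.25000/60 = 91.404167
  E ⇒ keep positive
Point 2:
  Lat: 12.736′ = 0.212267°; total 5.212267
  N ⇒ keep positive
  Longitude: 16.416′ = 0.273600°; total 59.273600
  hemisphere W, so the sign is −
Point 3:
  φ: 6 + 22.4857/60 = 6.374762
  S ⇒ negate
  λ: 1 + 32.62/60 = 1.543667
  E → positive
Point 4:
  Latitude: 88 + 57.966/60 = 88.966100
  S ⇒ negate
  Lon: 47.288′ = 0.788133°; total 175.788133
  hemisphere W, so the sign is −
Point 5:
  φ: degrees = first 2 digits = 26, minutes = 32.136; 26 + 32.136/60 = 26.535600
  N ⇒ keep positive
  Longitude: degrees = first 3 digits = 26, minutes = 2.584; 26 + 2.584/60 = 26.043067
  hemisphere W, so the sign is −
Point 6:
  Latitude: 48° + 49/60 + 18.24/3600 = 48 + 0.816667 + 0.005067 = 48.821733
  N → positive
  Lon: 35° + 37/60 + 52.17/3600 = 35 + 0.616667 + 0.014492 = 35.631158
  W → negative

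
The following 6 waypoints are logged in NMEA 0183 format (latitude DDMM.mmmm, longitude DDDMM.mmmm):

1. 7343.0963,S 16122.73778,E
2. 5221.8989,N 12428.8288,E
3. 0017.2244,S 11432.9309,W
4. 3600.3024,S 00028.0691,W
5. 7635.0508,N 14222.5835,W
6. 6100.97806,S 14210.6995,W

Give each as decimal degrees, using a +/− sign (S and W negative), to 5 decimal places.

1. -73.71827, 161.37896
2. 52.36498, 124.48048
3. -0.28707, -114.54885
4. -36.00504, -0.46782
5. 76.58418, -142.37639
6. -61.01630, -142.17833

Point 1:
  φ: split at 2 digits → 73° and 43.0963′; 73 + 43.0963/60 = 73.718272
  S ⇒ negate
  Lon: split at 3 digits → 161° and 22.73778′; 161 + 22.73778/60 = 161.378963
  E ⇒ keep positive
Point 2:
  φ: split at 2 digits → 52° and 21.8989′; 52 + 21.8989/60 = 52.364982
  N ⇒ keep positive
  Lon: degrees = first 3 digits = 124, minutes = 28.8288; 124 + 28.8288/60 = 124.480480
  E ⇒ keep positive
Point 3:
  Latitude: degrees = first 2 digits = 0, minutes = 17.2244; 0 + 17.2244/60 = 0.287073
  S → negative
  Lon: degrees = first 3 digits = 114, minutes = 32.9309; 114 + 32.9309/60 = 114.548848
  W ⇒ negate
Point 4:
  Lat: degrees = first 2 digits = 36, minutes = 0.3024; 36 + 0.3024/60 = 36.005040
  hemisphere S, so the sign is −
  Longitude: split at 3 digits → 000° and 28.0691′; 0 + 28.0691/60 = 0.467818
  W → negative
Point 5:
  Lat: split at 2 digits → 76° and 35.0508′; 76 + 35.0508/60 = 76.584180
  N → positive
  Lon: degrees = first 3 digits = 142, minutes = 22.5835; 142 + 22.5835/60 = 142.376392
  hemisphere W, so the sign is −
Point 6:
  φ: split at 2 digits → 61° and 0.97806′; 61 + 0.97806/60 = 61.016301
  S → negative
  λ: degrees = first 3 digits = 142, minutes = 10.6995; 142 + 10.6995/60 = 142.178325
  hemisphere W, so the sign is −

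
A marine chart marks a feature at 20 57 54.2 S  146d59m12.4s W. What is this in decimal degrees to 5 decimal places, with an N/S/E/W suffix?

φ: 20° + 57/60 + 54.2/3600 = 20 + 0.950000 + 0.015056 = 20.965056
Longitude: 146 + 59/60 + 12.4/3600 = 146.986778

20.96506° S, 146.98678° W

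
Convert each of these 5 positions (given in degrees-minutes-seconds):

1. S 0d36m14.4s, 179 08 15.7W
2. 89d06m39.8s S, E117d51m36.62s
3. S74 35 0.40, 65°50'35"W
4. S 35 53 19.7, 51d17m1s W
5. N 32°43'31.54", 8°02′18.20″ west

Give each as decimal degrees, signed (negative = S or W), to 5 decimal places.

1. -0.60400, -179.13769
2. -89.11106, 117.86017
3. -74.58344, -65.84306
4. -35.88881, -51.28361
5. 32.72543, -8.03839

Point 1:
  Lat: 0 + 36/60 + 14.4/3600 = 0.604000
  S ⇒ negate
  Longitude: 179 + 8/60 + 15.7/3600 = 179.137694
  W → negative
Point 2:
  Latitude: 89° + 6/60 + 39.8/3600 = 89 + 0.100000 + 0.011056 = 89.111056
  S ⇒ negate
  Longitude: 117 + 51/60 + 36.62/3600 = 117.860172
  E ⇒ keep positive
Point 3:
  Latitude: 74° + 35/60 + 0.4/3600 = 74 + 0.583333 + 0.000111 = 74.583444
  S → negative
  λ: 65 + 50/60 + 35/3600 = 65.843056
  hemisphere W, so the sign is −
Point 4:
  φ: 53′ + 19.7″ = 53.32833′; 35 + 53.32833/60 = 35.888806
  S ⇒ negate
  Longitude: 17′ + 1″ = 17.01667′; 51 + 17.01667/60 = 51.283611
  W → negative
Point 5:
  φ: 32 + 43/60 + 31.54/3600 = 32.725428
  N → positive
  Lon: 8° + 2/60 + 18.2/3600 = 8 + 0.033333 + 0.005056 = 8.038389
  hemisphere W, so the sign is −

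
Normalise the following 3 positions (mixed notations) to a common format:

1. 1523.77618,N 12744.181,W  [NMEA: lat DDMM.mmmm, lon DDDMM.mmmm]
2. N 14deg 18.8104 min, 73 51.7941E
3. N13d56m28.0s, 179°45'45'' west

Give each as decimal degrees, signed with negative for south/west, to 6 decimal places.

1. 15.396270, -127.736350
2. 14.313507, 73.863235
3. 13.941111, -179.762500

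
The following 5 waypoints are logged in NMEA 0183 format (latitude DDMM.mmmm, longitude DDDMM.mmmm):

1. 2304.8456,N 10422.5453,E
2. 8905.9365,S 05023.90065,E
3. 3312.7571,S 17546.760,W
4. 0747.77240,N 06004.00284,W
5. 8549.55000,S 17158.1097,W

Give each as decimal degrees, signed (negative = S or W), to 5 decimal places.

1. 23.08076, 104.37576
2. -89.09894, 50.39834
3. -33.21262, -175.77933
4. 7.79621, -60.06671
5. -85.82583, -171.96850

Point 1:
  φ: split at 2 digits → 23° and 4.8456′; 23 + 4.8456/60 = 23.080760
  N ⇒ keep positive
  Lon: degrees = first 3 digits = 104, minutes = 22.5453; 104 + 22.5453/60 = 104.375755
  E → positive
Point 2:
  Latitude: degrees = first 2 digits = 89, minutes = 5.9365; 89 + 5.9365/60 = 89.098942
  S → negative
  Longitude: split at 3 digits → 050° and 23.90065′; 50 + 23.90065/60 = 50.398344
  E ⇒ keep positive
Point 3:
  Lat: degrees = first 2 digits = 33, minutes = 12.7571; 33 + 12.7571/60 = 33.212618
  S → negative
  λ: degrees = first 3 digits = 175, minutes = 46.76; 175 + 46.76/60 = 175.779333
  W → negative
Point 4:
  Latitude: split at 2 digits → 07° and 47.7724′; 7 + 47.7724/60 = 7.796207
  N ⇒ keep positive
  λ: degrees = first 3 digits = 60, minutes = 4.00284; 60 + 4.00284/60 = 60.066714
  hemisphere W, so the sign is −
Point 5:
  Latitude: degrees = first 2 digits = 85, minutes = 49.55; 85 + 49.55/60 = 85.825833
  hemisphere S, so the sign is −
  λ: split at 3 digits → 171° and 58.1097′; 171 + 58.1097/60 = 171.968495
  W → negative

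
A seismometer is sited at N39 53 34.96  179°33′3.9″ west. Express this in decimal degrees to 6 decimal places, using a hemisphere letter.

39.893044° N, 179.551083° W

Latitude: 39° + 53/60 + 34.96/3600 = 39 + 0.883333 + 0.009711 = 39.8930444
Lon: 179° + 33/60 + 3.9/3600 = 179 + 0.550000 + 0.001083 = 179.5510833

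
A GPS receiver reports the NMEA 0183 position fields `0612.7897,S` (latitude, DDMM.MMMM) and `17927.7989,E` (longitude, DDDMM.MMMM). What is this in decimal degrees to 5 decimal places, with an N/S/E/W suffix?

φ: degrees = first 2 digits = 6, minutes = 12.7897; 6 + 12.7897/60 = 6.213162
λ: split at 3 digits → 179° and 27.7989′; 179 + 27.7989/60 = 179.463315

6.21316° S, 179.46332° E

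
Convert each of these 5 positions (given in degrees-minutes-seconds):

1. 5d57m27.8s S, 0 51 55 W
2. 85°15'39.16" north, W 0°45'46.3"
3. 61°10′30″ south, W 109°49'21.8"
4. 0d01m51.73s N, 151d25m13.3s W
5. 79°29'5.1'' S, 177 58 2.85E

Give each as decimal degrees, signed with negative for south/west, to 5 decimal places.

1. -5.95772, -0.86528
2. 85.26088, -0.76286
3. -61.17500, -109.82272
4. 0.03104, -151.42036
5. -79.48475, 177.96746

Point 1:
  φ: 5 + 57/60 + 27.8/3600 = 5.957722
  S → negative
  λ: 0 + 51/60 + 55/3600 = 0.865278
  W ⇒ negate
Point 2:
  Latitude: 85° + 15/60 + 39.16/3600 = 85 + 0.250000 + 0.010878 = 85.260878
  N ⇒ keep positive
  Lon: 0° + 45/60 + 46.3/3600 = 0 + 0.750000 + 0.012861 = 0.762861
  hemisphere W, so the sign is −
Point 3:
  Lat: 61° + 10/60 + 30/3600 = 61 + 0.166667 + 0.008333 = 61.175000
  hemisphere S, so the sign is −
  Longitude: 49′ + 21.8″ = 49.36333′; 109 + 49.36333/60 = 109.822722
  W ⇒ negate
Point 4:
  Latitude: 0 + 1/60 + 51.73/3600 = 0.031036
  N ⇒ keep positive
  Lon: 25′ + 13.3″ = 25.22167′; 151 + 25.22167/60 = 151.420361
  W ⇒ negate
Point 5:
  Latitude: 29′ + 5.1″ = 29.08500′; 79 + 29.08500/60 = 79.484750
  S ⇒ negate
  Lon: 177 + 58/60 + 2.85/3600 = 177.967458
  E ⇒ keep positive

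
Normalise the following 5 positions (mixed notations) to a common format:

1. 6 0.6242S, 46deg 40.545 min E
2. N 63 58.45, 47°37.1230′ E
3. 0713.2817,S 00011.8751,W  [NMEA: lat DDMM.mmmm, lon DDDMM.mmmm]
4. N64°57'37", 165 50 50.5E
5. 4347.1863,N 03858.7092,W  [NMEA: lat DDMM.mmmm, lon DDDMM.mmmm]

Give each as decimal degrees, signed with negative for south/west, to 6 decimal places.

1. -6.010403, 46.675750
2. 63.974167, 47.618717
3. -7.221362, -0.197918
4. 64.960278, 165.847361
5. 43.786438, -38.978487

Point 1:
  φ: 0.6242′ = 0.010403°; total 6.0104033
  S ⇒ negate
  Longitude: 46 + 40.545/60 = 46.6757500
  E ⇒ keep positive
Point 2:
  Latitude: 58.45′ = 0.974167°; total 63.9741667
  N ⇒ keep positive
  Lon: 37.123′ = 0.618717°; total 47.6187167
  E → positive
Point 3:
  Latitude: degrees = first 2 digits = 7, minutes = 13.2817; 7 + 13.2817/60 = 7.2213617
  S → negative
  Longitude: split at 3 digits → 000° and 11.8751′; 0 + 11.8751/60 = 0.1979183
  hemisphere W, so the sign is −
Point 4:
  Latitude: 64° + 57/60 + 37/3600 = 64 + 0.950000 + 0.010278 = 64.9602778
  N ⇒ keep positive
  Lon: 50′ + 50.5″ = 50.84167′; 165 + 50.84167/60 = 165.8473611
  E ⇒ keep positive
Point 5:
  φ: split at 2 digits → 43° and 47.1863′; 43 + 47.1863/60 = 43.7864383
  N → positive
  Longitude: degrees = first 3 digits = 38, minutes = 58.7092; 38 + 58.7092/60 = 38.9784867
  hemisphere W, so the sign is −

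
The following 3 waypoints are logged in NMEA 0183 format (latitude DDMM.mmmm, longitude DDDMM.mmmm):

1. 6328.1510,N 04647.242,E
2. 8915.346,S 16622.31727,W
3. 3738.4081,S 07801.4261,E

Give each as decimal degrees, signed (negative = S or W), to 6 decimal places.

1. 63.469183, 46.787367
2. -89.255767, -166.371955
3. -37.640135, 78.023768

Point 1:
  φ: degrees = first 2 digits = 63, minutes = 28.151; 63 + 28.151/60 = 63.4691833
  N ⇒ keep positive
  λ: split at 3 digits → 046° and 47.242′; 46 + 47.242/60 = 46.7873667
  E ⇒ keep positive
Point 2:
  Lat: split at 2 digits → 89° and 15.346′; 89 + 15.346/60 = 89.2557667
  S → negative
  Lon: split at 3 digits → 166° and 22.31727′; 166 + 22.31727/60 = 166.3719545
  W → negative
Point 3:
  φ: split at 2 digits → 37° and 38.4081′; 37 + 38.4081/60 = 37.6401350
  S ⇒ negate
  λ: split at 3 digits → 078° and 1.4261′; 78 + 1.4261/60 = 78.0237683
  E → positive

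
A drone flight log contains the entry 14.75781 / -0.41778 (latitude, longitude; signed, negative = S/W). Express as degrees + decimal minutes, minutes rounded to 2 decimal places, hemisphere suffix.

φ: minutes = (14.757810 − 14) × 60 = 45.4686
Longitude is negative → W; |value| = 0.417780
Longitude: 0° + 0.417780 × 60 = 0° 25.0668′

14° 45.47′ N, 0° 25.07′ W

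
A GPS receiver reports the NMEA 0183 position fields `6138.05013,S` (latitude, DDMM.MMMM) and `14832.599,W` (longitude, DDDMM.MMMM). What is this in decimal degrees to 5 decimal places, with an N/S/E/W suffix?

Lat: degrees = first 2 digits = 61, minutes = 38.05013; 61 + 38.05013/60 = 61.634169
Longitude: degrees = first 3 digits = 148, minutes = 32.599; 148 + 32.599/60 = 148.543317

61.63417° S, 148.54332° W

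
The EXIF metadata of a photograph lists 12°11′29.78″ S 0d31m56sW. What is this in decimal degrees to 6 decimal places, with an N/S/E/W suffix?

12.191606° S, 0.532222° W

Latitude: 11′ + 29.78″ = 11.49633′; 12 + 11.49633/60 = 12.1916056
λ: 0 + 31/60 + 56/3600 = 0.5322222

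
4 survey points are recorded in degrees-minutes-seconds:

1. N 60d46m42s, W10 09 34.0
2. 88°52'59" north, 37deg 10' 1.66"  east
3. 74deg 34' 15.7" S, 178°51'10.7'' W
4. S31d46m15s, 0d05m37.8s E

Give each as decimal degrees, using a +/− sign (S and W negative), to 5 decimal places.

Point 1:
  φ: 60 + 46/60 + 42/3600 = 60.778333
  N ⇒ keep positive
  λ: 9′ + 34″ = 9.56667′; 10 + 9.56667/60 = 10.159444
  W ⇒ negate
Point 2:
  Latitude: 52′ + 59″ = 52.98333′; 88 + 52.98333/60 = 88.883056
  N → positive
  Longitude: 10′ + 1.66″ = 10.02767′; 37 + 10.02767/60 = 37.167128
  E ⇒ keep positive
Point 3:
  Lat: 74° + 34/60 + 15.7/3600 = 74 + 0.566667 + 0.004361 = 74.571028
  S ⇒ negate
  Lon: 178° + 51/60 + 10.7/3600 = 178 + 0.850000 + 0.002972 = 178.852972
  W ⇒ negate
Point 4:
  Latitude: 31° + 46/60 + 15/3600 = 31 + 0.766667 + 0.004167 = 31.770833
  hemisphere S, so the sign is −
  Lon: 0 + 5/60 + 37.8/3600 = 0.093833
  E ⇒ keep positive

1. 60.77833, -10.15944
2. 88.88306, 37.16713
3. -74.57103, -178.85297
4. -31.77083, 0.09383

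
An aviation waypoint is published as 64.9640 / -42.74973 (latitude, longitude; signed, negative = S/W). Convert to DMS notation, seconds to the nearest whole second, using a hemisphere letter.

64°57′50″ N, 42°44′59″ W

φ: whole degrees 64; 57.84000′ → 57′ and 50.40″
Longitude is negative → W; |value| = 42.749730
Lon: whole degrees 42; 44.98380′ → 44′ and 59.03″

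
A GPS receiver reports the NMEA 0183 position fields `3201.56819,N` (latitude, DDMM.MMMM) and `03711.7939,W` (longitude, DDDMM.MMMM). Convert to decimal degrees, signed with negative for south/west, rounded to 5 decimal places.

φ: split at 2 digits → 32° and 1.56819′; 32 + 1.56819/60 = 32.026137
N → positive
Longitude: split at 3 digits → 037° and 11.7939′; 37 + 11.7939/60 = 37.196565
W ⇒ negate

32.02614, -37.19657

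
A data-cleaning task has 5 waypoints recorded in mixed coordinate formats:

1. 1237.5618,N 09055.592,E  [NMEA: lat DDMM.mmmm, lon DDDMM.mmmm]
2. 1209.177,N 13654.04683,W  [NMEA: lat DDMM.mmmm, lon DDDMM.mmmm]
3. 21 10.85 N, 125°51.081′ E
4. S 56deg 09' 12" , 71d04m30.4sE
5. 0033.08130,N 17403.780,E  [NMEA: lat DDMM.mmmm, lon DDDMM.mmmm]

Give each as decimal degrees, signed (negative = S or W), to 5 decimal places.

1. 12.62603, 90.92653
2. 12.15295, -136.90078
3. 21.18083, 125.85135
4. -56.15333, 71.07511
5. 0.55136, 174.06300

Point 1:
  φ: degrees = first 2 digits = 12, minutes = 37.5618; 12 + 37.5618/60 = 12.626030
  N ⇒ keep positive
  Lon: degrees = first 3 digits = 90, minutes = 55.592; 90 + 55.592/60 = 90.926533
  E → positive
Point 2:
  φ: degrees = first 2 digits = 12, minutes = 9.177; 12 + 9.177/60 = 12.152950
  N ⇒ keep positive
  λ: split at 3 digits → 136° and 54.04683′; 136 + 54.04683/60 = 136.900781
  W → negative
Point 3:
  Latitude: 21 + 10.85/60 = 21.180833
  N ⇒ keep positive
  Lon: 125 + 51.081/60 = 125.851350
  E → positive
Point 4:
  Lat: 56° + 9/60 + 12/3600 = 56 + 0.150000 + 0.003333 = 56.153333
  hemisphere S, so the sign is −
  Longitude: 4′ + 30.4″ = 4.50667′; 71 + 4.50667/60 = 71.075111
  E → positive
Point 5:
  φ: split at 2 digits → 00° and 33.0813′; 0 + 33.0813/60 = 0.551355
  N ⇒ keep positive
  Lon: split at 3 digits → 174° and 3.78′; 174 + 3.78/60 = 174.063000
  E ⇒ keep positive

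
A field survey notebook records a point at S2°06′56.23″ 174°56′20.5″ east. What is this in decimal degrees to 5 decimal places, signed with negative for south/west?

φ: 2° + 6/60 + 56.23/3600 = 2 + 0.100000 + 0.015619 = 2.115619
S ⇒ negate
Lon: 174° + 56/60 + 20.5/3600 = 174 + 0.933333 + 0.005694 = 174.939028
E ⇒ keep positive

-2.11562, 174.93903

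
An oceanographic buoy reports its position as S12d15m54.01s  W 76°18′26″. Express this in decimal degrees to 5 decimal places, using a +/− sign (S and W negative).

Lat: 15′ + 54.01″ = 15.90017′; 12 + 15.90017/60 = 12.265003
hemisphere S, so the sign is −
Longitude: 76 + 18/60 + 26/3600 = 76.307222
W ⇒ negate

-12.26500, -76.30722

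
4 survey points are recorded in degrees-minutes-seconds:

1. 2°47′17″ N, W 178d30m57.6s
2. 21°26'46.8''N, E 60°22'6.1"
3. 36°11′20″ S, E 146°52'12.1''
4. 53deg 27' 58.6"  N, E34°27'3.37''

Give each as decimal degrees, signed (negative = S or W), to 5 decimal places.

1. 2.78806, -178.51600
2. 21.44633, 60.36836
3. -36.18889, 146.87003
4. 53.46628, 34.45094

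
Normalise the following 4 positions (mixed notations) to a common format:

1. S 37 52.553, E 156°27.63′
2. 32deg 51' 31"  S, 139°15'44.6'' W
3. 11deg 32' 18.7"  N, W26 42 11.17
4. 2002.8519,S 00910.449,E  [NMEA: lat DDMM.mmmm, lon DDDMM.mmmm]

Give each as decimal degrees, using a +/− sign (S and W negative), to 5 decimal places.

1. -37.87588, 156.46050
2. -32.85861, -139.26239
3. 11.53853, -26.70310
4. -20.04753, 9.17415

Point 1:
  φ: 37 + 52.553/60 = 37.875883
  hemisphere S, so the sign is −
  Lon: 27.63′ = 0.460500°; total 156.460500
  E → positive
Point 2:
  φ: 32° + 51/60 + 31/3600 = 32 + 0.850000 + 0.008611 = 32.858611
  hemisphere S, so the sign is −
  λ: 15′ + 44.6″ = 15.74333′; 139 + 15.74333/60 = 139.262389
  W → negative
Point 3:
  Latitude: 11° + 32/60 + 18.7/3600 = 11 + 0.533333 + 0.005194 = 11.538528
  N ⇒ keep positive
  Longitude: 42′ + 11.17″ = 42.18617′; 26 + 42.18617/60 = 26.703103
  W ⇒ negate
Point 4:
  Lat: split at 2 digits → 20° and 2.8519′; 20 + 2.8519/60 = 20.047532
  S → negative
  λ: degrees = first 3 digits = 9, minutes = 10.449; 9 + 10.449/60 = 9.174150
  E → positive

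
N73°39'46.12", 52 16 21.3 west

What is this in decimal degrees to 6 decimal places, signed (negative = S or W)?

73.662811, -52.272583

Latitude: 73° + 39/60 + 46.12/3600 = 73 + 0.650000 + 0.012811 = 73.6628111
N ⇒ keep positive
λ: 52° + 16/60 + 21.3/3600 = 52 + 0.266667 + 0.005917 = 52.2725833
W → negative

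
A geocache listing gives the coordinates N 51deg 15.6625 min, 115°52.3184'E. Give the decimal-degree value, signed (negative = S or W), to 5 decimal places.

51.26104, 115.87197

Lat: 51 + 15.6625/60 = 51.261042
N → positive
Longitude: 52.3184′ = 0.871973°; total 115.871973
E → positive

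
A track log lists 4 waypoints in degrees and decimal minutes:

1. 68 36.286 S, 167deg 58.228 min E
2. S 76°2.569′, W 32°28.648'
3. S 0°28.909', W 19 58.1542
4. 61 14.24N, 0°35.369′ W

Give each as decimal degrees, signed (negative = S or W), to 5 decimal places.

1. -68.60477, 167.97047
2. -76.04282, -32.47747
3. -0.48182, -19.96924
4. 61.23733, -0.58948

Point 1:
  φ: 36.286′ = 0.604767°; total 68.604767
  hemisphere S, so the sign is −
  λ: 167 + 58.228/60 = 167.970467
  E ⇒ keep positive
Point 2:
  Lat: 76 + 2.569/60 = 76.042817
  hemisphere S, so the sign is −
  Longitude: 28.648′ = 0.477467°; total 32.477467
  W ⇒ negate
Point 3:
  φ: 28.909′ = 0.481817°; total 0.481817
  S → negative
  λ: 58.1542′ = 0.969237°; total 19.969237
  W → negative
Point 4:
  φ: 61 + 14.24/60 = 61.237333
  N → positive
  Lon: 35.369′ = 0.589483°; total 0.589483
  W → negative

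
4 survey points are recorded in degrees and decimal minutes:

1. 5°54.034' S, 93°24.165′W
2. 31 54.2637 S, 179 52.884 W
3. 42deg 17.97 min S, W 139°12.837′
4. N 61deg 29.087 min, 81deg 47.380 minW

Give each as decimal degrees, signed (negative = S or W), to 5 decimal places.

1. -5.90057, -93.40275
2. -31.90440, -179.88140
3. -42.29950, -139.21395
4. 61.48478, -81.78967

Point 1:
  φ: 5 + 54.034/60 = 5.900567
  S → negative
  λ: 24.165′ = 0.402750°; total 93.402750
  W → negative
Point 2:
  Latitude: 31 + 54.2637/60 = 31.904395
  S ⇒ negate
  Lon: 179 + 52.884/60 = 179.881400
  W ⇒ negate
Point 3:
  Latitude: 42 + 17.97/60 = 42.299500
  S ⇒ negate
  Longitude: 12.837′ = 0.213950°; total 139.213950
  W ⇒ negate
Point 4:
  Lat: 29.087′ = 0.484783°; total 61.484783
  N → positive
  λ: 47.38′ = 0.789667°; total 81.789667
  W ⇒ negate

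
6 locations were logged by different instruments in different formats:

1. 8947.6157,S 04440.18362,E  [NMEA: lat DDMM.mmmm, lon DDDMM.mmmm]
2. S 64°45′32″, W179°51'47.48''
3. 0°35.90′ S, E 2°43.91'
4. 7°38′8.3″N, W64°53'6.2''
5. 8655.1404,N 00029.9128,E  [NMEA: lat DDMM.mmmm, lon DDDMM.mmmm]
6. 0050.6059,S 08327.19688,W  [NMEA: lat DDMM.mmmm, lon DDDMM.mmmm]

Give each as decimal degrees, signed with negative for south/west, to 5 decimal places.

1. -89.79360, 44.66973
2. -64.75889, -179.86319
3. -0.59833, 2.73183
4. 7.63564, -64.88506
5. 86.91901, 0.49855
6. -0.84343, -83.45328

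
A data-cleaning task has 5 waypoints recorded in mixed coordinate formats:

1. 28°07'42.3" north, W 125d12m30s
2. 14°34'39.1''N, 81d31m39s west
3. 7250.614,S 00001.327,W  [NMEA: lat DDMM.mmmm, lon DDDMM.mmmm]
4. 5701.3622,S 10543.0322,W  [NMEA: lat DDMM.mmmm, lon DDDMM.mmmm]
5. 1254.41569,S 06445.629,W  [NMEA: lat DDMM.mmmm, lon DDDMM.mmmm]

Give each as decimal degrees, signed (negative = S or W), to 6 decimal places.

Point 1:
  Lat: 7′ + 42.3″ = 7.70500′; 28 + 7.70500/60 = 28.1284167
  N → positive
  Lon: 12′ + 30″ = 12.50000′; 125 + 12.50000/60 = 125.2083333
  W → negative
Point 2:
  Lat: 34′ + 39.1″ = 34.65167′; 14 + 34.65167/60 = 14.5775278
  N ⇒ keep positive
  Longitude: 81 + 31/60 + 39/3600 = 81.5275000
  W ⇒ negate
Point 3:
  φ: degrees = first 2 digits = 72, minutes = 50.614; 72 + 50.614/60 = 72.8435667
  S ⇒ negate
  λ: split at 3 digits → 000° and 1.327′; 0 + 1.327/60 = 0.0221167
  hemisphere W, so the sign is −
Point 4:
  Latitude: degrees = first 2 digits = 57, minutes = 1.3622; 57 + 1.3622/60 = 57.0227033
  hemisphere S, so the sign is −
  Longitude: split at 3 digits → 105° and 43.0322′; 105 + 43.0322/60 = 105.7172033
  hemisphere W, so the sign is −
Point 5:
  φ: split at 2 digits → 12° and 54.41569′; 12 + 54.41569/60 = 12.9069282
  S → negative
  Longitude: degrees = first 3 digits = 64, minutes = 45.629; 64 + 45.629/60 = 64.7604833
  W → negative

1. 28.128417, -125.208333
2. 14.577528, -81.527500
3. -72.843567, -0.022117
4. -57.022703, -105.717203
5. -12.906928, -64.760483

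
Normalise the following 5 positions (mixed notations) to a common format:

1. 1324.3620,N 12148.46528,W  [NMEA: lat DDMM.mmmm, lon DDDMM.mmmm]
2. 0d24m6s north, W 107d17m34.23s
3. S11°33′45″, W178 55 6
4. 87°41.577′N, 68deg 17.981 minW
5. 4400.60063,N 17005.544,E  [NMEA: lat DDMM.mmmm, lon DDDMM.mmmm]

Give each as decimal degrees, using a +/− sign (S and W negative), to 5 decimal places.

1. 13.40603, -121.80775
2. 0.40167, -107.29284
3. -11.56250, -178.91833
4. 87.69295, -68.29968
5. 44.01001, 170.09240

Point 1:
  Latitude: degrees = first 2 digits = 13, minutes = 24.362; 13 + 24.362/60 = 13.406033
  N ⇒ keep positive
  λ: degrees = first 3 digits = 121, minutes = 48.46528; 121 + 48.46528/60 = 121.807755
  W → negative
Point 2:
  φ: 24′ + 6″ = 24.10000′; 0 + 24.10000/60 = 0.401667
  N → positive
  Lon: 107° + 17/60 + 34.23/3600 = 107 + 0.283333 + 0.009508 = 107.292842
  W ⇒ negate
Point 3:
  φ: 11 + 33/60 + 45/3600 = 11.562500
  S ⇒ negate
  Longitude: 178 + 55/60 + 6/3600 = 178.918333
  hemisphere W, so the sign is −
Point 4:
  Lat: 87 + 41.577/60 = 87.692950
  N → positive
  Longitude: 17.981′ = 0.299683°; total 68.299683
  hemisphere W, so the sign is −
Point 5:
  Latitude: split at 2 digits → 44° and 0.60063′; 44 + 0.60063/60 = 44.010011
  N → positive
  Lon: degrees = first 3 digits = 170, minutes = 5.544; 170 + 5.544/60 = 170.092400
  E → positive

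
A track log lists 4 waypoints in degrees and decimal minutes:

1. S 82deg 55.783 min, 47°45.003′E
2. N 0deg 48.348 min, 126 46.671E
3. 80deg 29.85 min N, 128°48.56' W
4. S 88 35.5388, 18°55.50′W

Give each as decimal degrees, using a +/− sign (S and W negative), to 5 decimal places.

Point 1:
  φ: 82 + 55.783/60 = 82.929717
  hemisphere S, so the sign is −
  Longitude: 45.003′ = 0.750050°; total 47.750050
  E ⇒ keep positive
Point 2:
  Latitude: 0 + 48.348/60 = 0.805800
  N → positive
  λ: 126 + 46.671/60 = 126.777850
  E → positive
Point 3:
  Lat: 29.85′ = 0.497500°; total 80.497500
  N ⇒ keep positive
  Longitude: 48.56′ = 0.809333°; total 128.809333
  W → negative
Point 4:
  Lat: 88 + 35.5388/60 = 88.592313
  S → negative
  Longitude: 55.5′ = 0.925000°; total 18.925000
  W ⇒ negate

1. -82.92972, 47.75005
2. 0.80580, 126.77785
3. 80.49750, -128.80933
4. -88.59231, -18.92500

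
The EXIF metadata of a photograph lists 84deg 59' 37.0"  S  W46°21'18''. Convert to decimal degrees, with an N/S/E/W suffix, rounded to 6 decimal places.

Latitude: 59′ + 37″ = 59.61667′; 84 + 59.61667/60 = 84.9936111
λ: 46 + 21/60 + 18/3600 = 46.3550000

84.993611° S, 46.355000° W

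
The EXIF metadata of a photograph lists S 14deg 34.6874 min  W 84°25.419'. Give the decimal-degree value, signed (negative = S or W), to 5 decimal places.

φ: 14 + 34.6874/60 = 14.578123
hemisphere S, so the sign is −
Longitude: 25.419′ = 0.423650°; total 84.423650
W ⇒ negate

-14.57812, -84.42365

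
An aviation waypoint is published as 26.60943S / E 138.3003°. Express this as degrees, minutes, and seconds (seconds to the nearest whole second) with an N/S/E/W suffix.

26°36′34″ S, 138°18′1″ E

Latitude: whole degrees 26; 36.56580′ → 36′ and 33.95″
λ: 0.300300 × 60 = 18.01800′ → 18′, remainder × 60 = 1.08″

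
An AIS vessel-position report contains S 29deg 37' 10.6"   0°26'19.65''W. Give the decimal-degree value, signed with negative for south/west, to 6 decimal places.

-29.619611, -0.438792

Latitude: 29° + 37/60 + 10.6/3600 = 29 + 0.616667 + 0.002944 = 29.6196111
S ⇒ negate
λ: 26′ + 19.65″ = 26.32750′; 0 + 26.32750/60 = 0.4387917
hemisphere W, so the sign is −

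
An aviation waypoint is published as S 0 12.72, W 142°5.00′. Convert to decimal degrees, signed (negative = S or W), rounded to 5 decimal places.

Latitude: 0 + 12.72/60 = 0.212000
S → negative
Lon: 142 + 5/60 = 142.083333
W ⇒ negate

-0.21200, -142.08333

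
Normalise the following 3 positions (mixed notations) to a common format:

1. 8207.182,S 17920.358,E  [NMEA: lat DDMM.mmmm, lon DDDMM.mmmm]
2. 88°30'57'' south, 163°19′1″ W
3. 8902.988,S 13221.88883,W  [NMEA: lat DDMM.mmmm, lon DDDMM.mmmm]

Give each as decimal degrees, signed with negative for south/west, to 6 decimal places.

1. -82.119700, 179.339300
2. -88.515833, -163.316944
3. -89.049800, -132.364814

Point 1:
  Lat: split at 2 digits → 82° and 7.182′; 82 + 7.182/60 = 82.1197000
  hemisphere S, so the sign is −
  λ: split at 3 digits → 179° and 20.358′; 179 + 20.358/60 = 179.3393000
  E → positive
Point 2:
  Lat: 88° + 30/60 + 57/3600 = 88 + 0.500000 + 0.015833 = 88.5158333
  S ⇒ negate
  λ: 163 + 19/60 + 1/3600 = 163.3169444
  W → negative
Point 3:
  Lat: degrees = first 2 digits = 89, minutes = 2.988; 89 + 2.988/60 = 89.0498000
  hemisphere S, so the sign is −
  Lon: split at 3 digits → 132° and 21.88883′; 132 + 21.88883/60 = 132.3648138
  W ⇒ negate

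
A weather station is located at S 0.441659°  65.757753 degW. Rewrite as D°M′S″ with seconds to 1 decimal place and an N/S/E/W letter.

0°26′30.0″ S, 65°45′27.9″ W

φ: 0.441659° → 26.49954′; 0.49954 × 60 = 29.972″
Lon: whole degrees 65; 45.46518′ → 45′ and 27.911″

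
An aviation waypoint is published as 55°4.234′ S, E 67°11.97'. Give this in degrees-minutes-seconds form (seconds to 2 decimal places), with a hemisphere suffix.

55°04′14.04″ S, 67°11′58.20″ E

φ: 4.23400′ → 4′ and 0.23400 × 60 = 14.0400″
Longitude: 11.97000′ → 11′ and 0.97000 × 60 = 58.2000″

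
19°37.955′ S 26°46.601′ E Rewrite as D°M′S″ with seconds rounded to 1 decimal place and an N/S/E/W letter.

19°37′57.3″ S, 26°46′36.1″ E

φ: 37.95500′ → 37′ and 0.95500 × 60 = 57.300″
Lon: 46.60100′ → 46′ and 0.60100 × 60 = 36.060″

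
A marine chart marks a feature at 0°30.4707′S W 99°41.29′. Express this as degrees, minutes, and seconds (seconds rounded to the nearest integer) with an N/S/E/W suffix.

φ: fractional minutes 0.47070 × 60 = 28.24″
λ: fractional minutes 0.29000 × 60 = 17.40″

0°30′28″ S, 99°41′17″ W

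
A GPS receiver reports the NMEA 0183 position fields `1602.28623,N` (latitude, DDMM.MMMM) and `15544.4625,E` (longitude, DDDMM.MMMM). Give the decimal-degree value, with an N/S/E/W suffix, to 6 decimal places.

16.038104° N, 155.741042° E

Latitude: split at 2 digits → 16° and 2.28623′; 16 + 2.28623/60 = 16.0381038
λ: split at 3 digits → 155° and 44.4625′; 155 + 44.4625/60 = 155.7410417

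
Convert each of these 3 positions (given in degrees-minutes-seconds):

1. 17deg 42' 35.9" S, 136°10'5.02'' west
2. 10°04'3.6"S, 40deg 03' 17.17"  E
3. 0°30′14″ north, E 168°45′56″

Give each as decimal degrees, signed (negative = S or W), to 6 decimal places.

Point 1:
  Lat: 17 + 42/60 + 35.9/3600 = 17.7099722
  hemisphere S, so the sign is −
  Longitude: 10′ + 5.02″ = 10.08367′; 136 + 10.08367/60 = 136.1680611
  hemisphere W, so the sign is −
Point 2:
  Lat: 10 + 4/60 + 3.6/3600 = 10.0676667
  S ⇒ negate
  λ: 3′ + 17.17″ = 3.28617′; 40 + 3.28617/60 = 40.0547694
  E ⇒ keep positive
Point 3:
  φ: 30′ + 14″ = 30.23333′; 0 + 30.23333/60 = 0.5038889
  N ⇒ keep positive
  Longitude: 168° + 45/60 + 56/3600 = 168 + 0.750000 + 0.015556 = 168.7655556
  E → positive

1. -17.709972, -136.168061
2. -10.067667, 40.054769
3. 0.503889, 168.765556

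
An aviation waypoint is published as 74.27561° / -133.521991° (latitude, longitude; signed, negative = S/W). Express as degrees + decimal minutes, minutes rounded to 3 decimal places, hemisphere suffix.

Lat: 74° + 0.275610 × 60 = 74° 16.53660′
Longitude is negative → W; |value| = 133.521991
Longitude: 133° + 0.521991 × 60 = 133° 31.31946′

74° 16.537′ N, 133° 31.319′ W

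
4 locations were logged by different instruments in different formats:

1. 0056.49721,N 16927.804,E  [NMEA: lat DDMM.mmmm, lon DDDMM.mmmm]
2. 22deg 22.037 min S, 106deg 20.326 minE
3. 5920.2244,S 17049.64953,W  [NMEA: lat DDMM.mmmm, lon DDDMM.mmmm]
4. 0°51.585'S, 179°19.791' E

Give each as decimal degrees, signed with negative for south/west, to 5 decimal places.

Point 1:
  φ: split at 2 digits → 00° and 56.49721′; 0 + 56.49721/60 = 0.941620
  N → positive
  λ: degrees = first 3 digits = 169, minutes = 27.804; 169 + 27.804/60 = 169.463400
  E → positive
Point 2:
  φ: 22 + 22.037/60 = 22.367283
  S ⇒ negate
  λ: 20.326′ = 0.338767°; total 106.338767
  E ⇒ keep positive
Point 3:
  φ: degrees = first 2 digits = 59, minutes = 20.2244; 59 + 20.2244/60 = 59.337073
  hemisphere S, so the sign is −
  Lon: split at 3 digits → 170° and 49.64953′; 170 + 49.64953/60 = 170.827492
  hemisphere W, so the sign is −
Point 4:
  φ: 0 + 51.585/60 = 0.859750
  hemisphere S, so the sign is −
  Longitude: 19.791′ = 0.329850°; total 179.329850
  E → positive

1. 0.94162, 169.46340
2. -22.36728, 106.33877
3. -59.33707, -170.82749
4. -0.85975, 179.32985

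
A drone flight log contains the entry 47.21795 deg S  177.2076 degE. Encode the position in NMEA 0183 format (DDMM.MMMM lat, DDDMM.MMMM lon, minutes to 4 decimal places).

4713.0770,S / 17712.4560,E

Lat: 47° + 0.217950 × 60 = 47° 13.077000′
Lon: fractional part 0.207600 → 12.456000 minutes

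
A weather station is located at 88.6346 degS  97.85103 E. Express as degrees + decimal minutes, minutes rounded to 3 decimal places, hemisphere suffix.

88° 38.076′ S, 97° 51.062′ E

Latitude: fractional part 0.634600 → 38.07600 minutes
λ: minutes = (97.851030 − 97) × 60 = 51.06180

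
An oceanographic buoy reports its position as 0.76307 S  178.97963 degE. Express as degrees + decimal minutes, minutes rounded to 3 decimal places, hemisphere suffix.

0° 45.784′ S, 178° 58.778′ E

φ: minutes = (0.763070 − 0) × 60 = 45.78420
Longitude: 178° + 0.979630 × 60 = 178° 58.77780′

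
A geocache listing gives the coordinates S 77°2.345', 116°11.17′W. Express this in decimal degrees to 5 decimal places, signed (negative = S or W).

-77.03908, -116.18617

Lat: 2.345′ = 0.039083°; total 77.039083
S ⇒ negate
Lon: 116 + 11.17/60 = 116.186167
W ⇒ negate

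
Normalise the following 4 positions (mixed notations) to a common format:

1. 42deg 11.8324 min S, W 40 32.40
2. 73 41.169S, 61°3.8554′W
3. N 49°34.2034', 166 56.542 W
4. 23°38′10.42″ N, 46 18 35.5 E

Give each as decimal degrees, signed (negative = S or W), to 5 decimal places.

Point 1:
  Latitude: 11.8324′ = 0.197207°; total 42.197207
  S → negative
  Longitude: 32.4′ = 0.540000°; total 40.540000
  W ⇒ negate
Point 2:
  Lat: 73 + 41.169/60 = 73.686150
  hemisphere S, so the sign is −
  Lon: 3.8554′ = 0.064257°; total 61.064257
  hemisphere W, so the sign is −
Point 3:
  Latitude: 49 + 34.2034/60 = 49.570057
  N ⇒ keep positive
  Longitude: 56.542′ = 0.942367°; total 166.942367
  hemisphere W, so the sign is −
Point 4:
  Latitude: 23 + 38/60 + 10.42/3600 = 23.636228
  N ⇒ keep positive
  Longitude: 18′ + 35.5″ = 18.59167′; 46 + 18.59167/60 = 46.309861
  E → positive

1. -42.19721, -40.54000
2. -73.68615, -61.06426
3. 49.57006, -166.94237
4. 23.63623, 46.30986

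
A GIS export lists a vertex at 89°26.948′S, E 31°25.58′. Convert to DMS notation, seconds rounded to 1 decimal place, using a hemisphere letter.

89°26′56.9″ S, 31°25′34.8″ E

φ: 26.94800′ → 26′ and 0.94800 × 60 = 56.880″
Longitude: fractional minutes 0.58000 × 60 = 34.800″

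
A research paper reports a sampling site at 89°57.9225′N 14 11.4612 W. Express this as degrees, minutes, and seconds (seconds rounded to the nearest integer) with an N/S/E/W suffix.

89°57′55″ N, 14°11′28″ W

φ: fractional minutes 0.92250 × 60 = 55.35″
Lon: fractional minutes 0.46120 × 60 = 27.67″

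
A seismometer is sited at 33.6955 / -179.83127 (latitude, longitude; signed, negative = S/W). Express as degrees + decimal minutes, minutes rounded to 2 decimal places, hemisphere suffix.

Lat: fractional part 0.695500 → 41.7300 minutes
Longitude is negative → W; |value| = 179.831270
λ: 179° + 0.831270 × 60 = 179° 49.8762′

33° 41.73′ N, 179° 49.88′ W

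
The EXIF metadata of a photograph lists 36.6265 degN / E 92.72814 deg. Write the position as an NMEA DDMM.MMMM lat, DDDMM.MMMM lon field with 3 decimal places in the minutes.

Lat: minutes = (36.626500 − 36) × 60 = 37.59000
λ: minutes = (92.728140 − 92) × 60 = 43.68840

3637.590,N / 09243.688,E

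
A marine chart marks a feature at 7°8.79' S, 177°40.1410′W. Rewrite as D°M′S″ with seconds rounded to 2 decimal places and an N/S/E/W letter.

Latitude: 8.79000′ → 8′ and 0.79000 × 60 = 47.4000″
Longitude: 40.14100′ → 40′ and 0.14100 × 60 = 8.4600″

7°08′47.40″ S, 177°40′8.46″ W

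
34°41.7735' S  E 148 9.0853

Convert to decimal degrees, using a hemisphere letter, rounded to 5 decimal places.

34.69623° S, 148.15142° E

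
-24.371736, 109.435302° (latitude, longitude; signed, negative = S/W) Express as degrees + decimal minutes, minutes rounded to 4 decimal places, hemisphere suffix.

Latitude is negative → S; |value| = 24.371736
φ: fractional part 0.371736 → 22.304160 minutes
Lon: fractional part 0.435302 → 26.118120 minutes

24° 22.3042′ S, 109° 26.1181′ E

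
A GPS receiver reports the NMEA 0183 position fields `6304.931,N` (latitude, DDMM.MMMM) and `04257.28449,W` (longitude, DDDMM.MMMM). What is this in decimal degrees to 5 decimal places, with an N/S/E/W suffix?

Latitude: degrees = first 2 digits = 63, minutes = 4.931; 63 + 4.931/60 = 63.082183
Lon: degrees = first 3 digits = 42, minutes = 57.28449; 42 + 57.28449/60 = 42.954742

63.08218° N, 42.95474° W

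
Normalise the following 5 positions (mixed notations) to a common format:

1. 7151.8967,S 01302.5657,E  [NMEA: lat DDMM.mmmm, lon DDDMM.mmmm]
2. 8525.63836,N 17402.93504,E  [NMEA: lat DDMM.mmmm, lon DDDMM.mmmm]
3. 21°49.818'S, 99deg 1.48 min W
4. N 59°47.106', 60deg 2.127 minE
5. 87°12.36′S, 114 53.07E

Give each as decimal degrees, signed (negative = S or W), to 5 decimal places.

1. -71.86495, 13.04276
2. 85.42731, 174.04892
3. -21.83030, -99.02467
4. 59.78510, 60.03545
5. -87.20600, 114.88450

Point 1:
  φ: degrees = first 2 digits = 71, minutes = 51.8967; 71 + 51.8967/60 = 71.864945
  hemisphere S, so the sign is −
  Longitude: degrees = first 3 digits = 13, minutes = 2.5657; 13 + 2.5657/60 = 13.042762
  E ⇒ keep positive
Point 2:
  φ: degrees = first 2 digits = 85, minutes = 25.63836; 85 + 25.63836/60 = 85.427306
  N → positive
  Lon: degrees = first 3 digits = 174, minutes = 2.93504; 174 + 2.93504/60 = 174.048917
  E → positive
Point 3:
  φ: 49.818′ = 0.830300°; total 21.830300
  S → negative
  λ: 99 + 1.48/60 = 99.024667
  W → negative
Point 4:
  Lat: 59 + 47.106/60 = 59.785100
  N ⇒ keep positive
  Lon: 2.127′ = 0.035450°; total 60.035450
  E → positive
Point 5:
  Latitude: 87 + 12.36/60 = 87.206000
  S → negative
  Lon: 114 + 53.07/60 = 114.884500
  E ⇒ keep positive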